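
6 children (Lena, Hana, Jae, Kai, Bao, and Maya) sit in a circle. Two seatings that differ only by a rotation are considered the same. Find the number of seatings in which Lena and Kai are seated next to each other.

48

Treat {Lena, Kai} as one unit (2 internal orders) and seat the resulting 5 units around the table: (4)! circular arrangements.
So 2 × (4)! = 2 × 24 = 48.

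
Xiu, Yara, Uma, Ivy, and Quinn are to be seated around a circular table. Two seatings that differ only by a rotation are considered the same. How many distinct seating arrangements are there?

24

Around a circle, 5 distinct people have 5!/5 = (4)! = 24 rotationally distinct seatings.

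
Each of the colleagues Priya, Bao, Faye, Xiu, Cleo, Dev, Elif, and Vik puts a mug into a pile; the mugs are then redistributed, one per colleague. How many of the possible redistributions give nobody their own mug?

This is the derangement count D_8: permutations of 8 items with no fixed point.
By inclusion–exclusion this is Σ_{j=0}^{8} (−1)^j C(8,j)·(8−j)!.
Computing: 40320 − 40320 + 20160 − 6720 + 1680 − 336 + 56 − 8 + 1 = 14833.

14833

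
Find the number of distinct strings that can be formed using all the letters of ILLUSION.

Letter multiplicities in ILLUSION: I×2, L×2, N×1, O×1, S×1, U×1.
So there are 8! / (2!·2!) = 10080 distinguishable arrangements.

10080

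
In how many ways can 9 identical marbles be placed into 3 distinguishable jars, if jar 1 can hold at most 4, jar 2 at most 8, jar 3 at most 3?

Ignoring the caps, the number of non-negative solutions to x_1+…+x_3 = 9 is C(11,2) = 55.
Subtract solutions that violate a single cap (substitute x_i' = x_i − (cap_i+1)): x_1 ≥ 5 gives C(6,2) = 15; x_2 ≥ 9 gives C(2,2) = 1; x_3 ≥ 4 gives C(7,2) = 21. Together 37.
Add back pairs where two caps are both exceeded: 0 + 1 + 0 = 1.
By inclusion–exclusion the count is 55 − 37 + 1 = 19.

19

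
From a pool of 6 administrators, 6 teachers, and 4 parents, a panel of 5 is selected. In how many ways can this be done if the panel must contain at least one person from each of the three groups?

3084

Total 5-person selections from all 16: C(16,5) = 4368.
Subtract selections that omit an entire group: no administrators → C(10,5) = 252; no teachers → C(10,5) = 252; no parents → C(12,5) = 792.
Add back selections omitting two groups (i.e. drawn from a single group): C(6,5) + C(6,5) + C(4,5) = 12.
By inclusion–exclusion: 4368 − 1296 + 12 = 3084.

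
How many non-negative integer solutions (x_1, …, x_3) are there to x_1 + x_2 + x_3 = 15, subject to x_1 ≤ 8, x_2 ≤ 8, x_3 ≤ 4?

20

Ignoring the caps, the number of non-negative solutions to x_1+…+x_3 = 15 is C(17,2) = 136.
Subtract solutions that violate a single cap (substitute x_i' = x_i − (cap_i+1)): x_1 ≥ 9 gives C(8,2) = 28; x_2 ≥ 9 gives C(8,2) = 28; x_3 ≥ 5 gives C(12,2) = 66. Together 122.
Add back pairs where two caps are both exceeded: 0 + 3 + 3 = 6.
By inclusion–exclusion the count is 136 − 122 + 6 = 20.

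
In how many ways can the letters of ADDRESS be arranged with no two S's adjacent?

There are 7!/(2!·2!) = 1260 arrangements of ADDRESS in total.
Arrangements with the S's together: treat SS as one letter, giving (6)!/(2!) = 360.
Subtracting, 1260 − 360 = 900 arrangements keep the S's apart.

900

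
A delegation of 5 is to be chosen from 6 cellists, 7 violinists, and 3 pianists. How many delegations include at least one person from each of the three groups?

With no constraint there are C(16,5) = 4368 possible selections.
Subtract selections that omit an entire group: no cellists → C(10,5) = 252; no violinists → C(9,5) = 126; no pianists → C(13,5) = 1287.
Add back selections omitting two groups (i.e. drawn from a single group): C(6,5) + C(7,5) + C(3,5) = 27.
By inclusion–exclusion: 4368 − 1665 + 27 = 2730.

2730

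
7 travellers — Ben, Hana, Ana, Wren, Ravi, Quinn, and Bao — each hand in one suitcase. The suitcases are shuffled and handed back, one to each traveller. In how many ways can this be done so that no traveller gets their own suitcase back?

Let Aᵢ be the assignments in which traveller i gets their own suitcase. We want the size of the complement of A₁∪…∪A_7.
By inclusion–exclusion this is Σ_{j=0}^{7} (−1)^j C(7,j)·(7−j)!.
Computing: 5040 − 5040 + 2520 − 840 + 210 − 42 + 7 − 1 = 1854.

1854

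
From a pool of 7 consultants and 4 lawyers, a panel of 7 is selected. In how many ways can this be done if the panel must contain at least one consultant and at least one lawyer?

329

Total 7-person selections from all 11: C(11,7) = 330.
Subtract selections that omit an entire group: no consultants → C(4,7) = 0; no lawyers → C(7,7) = 1.
Both groups omitted at once is impossible, so 330 − 1 = 329.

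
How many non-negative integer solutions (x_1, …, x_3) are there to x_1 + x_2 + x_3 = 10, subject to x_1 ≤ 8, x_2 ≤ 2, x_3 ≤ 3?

9

Ignoring the caps, the number of non-negative solutions to x_1+…+x_3 = 10 is C(12,2) = 66.
Subtract solutions that violate a single cap (substitute x_i' = x_i − (cap_i+1)): x_1 ≥ 9 gives C(3,2) = 3; x_2 ≥ 3 gives C(9,2) = 36; x_3 ≥ 4 gives C(8,2) = 28. Together 67.
Add back pairs where two caps are both exceeded: 0 + 0 + 10 = 10.
By inclusion–exclusion the count is 66 − 67 + 10 = 9.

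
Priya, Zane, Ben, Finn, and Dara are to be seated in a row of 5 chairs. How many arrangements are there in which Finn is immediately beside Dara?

Treat {Finn, Dara} as a single unit. There are 4 units to order, and the pair itself can be ordered 2 ways.
That gives 2 × 4! = 2 × 24 = 48.

48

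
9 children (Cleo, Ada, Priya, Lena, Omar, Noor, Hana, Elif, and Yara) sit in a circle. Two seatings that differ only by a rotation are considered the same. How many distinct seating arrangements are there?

Seat Cleo anywhere (absorbing the rotational symmetry), then permute the other 8: (8)! = 40320.

40320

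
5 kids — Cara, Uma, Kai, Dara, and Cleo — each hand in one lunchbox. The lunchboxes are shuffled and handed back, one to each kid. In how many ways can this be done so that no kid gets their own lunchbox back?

This is the derangement count D_5: permutations of 5 items with no fixed point.
By inclusion–exclusion this is Σ_{j=0}^{5} (−1)^j C(5,j)·(5−j)!.
Computing: 120 − 120 + 60 − 20 + 5 − 1 = 44.

44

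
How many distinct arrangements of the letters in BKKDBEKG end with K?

With the last slot taken by K, it remains to arrange the other 7 letters (BKDBEKG).
Those 7 letters have B appearing twice and K appearing twice, giving (7)!/(2!·2!) = 1260.

1260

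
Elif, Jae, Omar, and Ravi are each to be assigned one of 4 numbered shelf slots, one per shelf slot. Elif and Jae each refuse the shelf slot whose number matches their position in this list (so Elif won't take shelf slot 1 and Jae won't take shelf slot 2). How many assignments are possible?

14

Let Aᵢ (for i ∈ {1, 2}) be the placements that put person i in their forbidden shelf slot. Any j of these fix j positions, leaving (4−j)! ways to fill the rest, and there are C(2,j) ways to pick which j.
By inclusion–exclusion, the number of valid placements is Σ_{j=0}^{2} (−1)^j C(2,j)·(4−j)!.
Computing: 24 − 12 + 2 = 14.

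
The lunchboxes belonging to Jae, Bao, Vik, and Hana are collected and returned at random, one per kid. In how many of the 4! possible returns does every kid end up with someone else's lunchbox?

Count assignments avoiding every fixed point. For any j of the 4 kids fixed to their own lunchbox, the other 4−j can be arranged in (4−j)! ways.
By inclusion–exclusion this is Σ_{j=0}^{4} (−1)^j C(4,j)·(4−j)!.
Computing: 24 − 24 + 12 − 4 + 1 = 9.

9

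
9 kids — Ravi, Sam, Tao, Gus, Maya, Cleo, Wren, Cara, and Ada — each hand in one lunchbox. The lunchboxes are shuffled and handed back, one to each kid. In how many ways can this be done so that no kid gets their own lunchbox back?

Let Aᵢ be the assignments in which kid i gets their own lunchbox. We want the size of the complement of A₁∪…∪A_9.
By inclusion–exclusion this is Σ_{j=0}^{9} (−1)^j C(9,j)·(9−j)!.
Computing: 362880 − 362880 + 181440 − 60480 + 15120 − 3024 + 504 − 72 + 9 − 1 = 133496.

133496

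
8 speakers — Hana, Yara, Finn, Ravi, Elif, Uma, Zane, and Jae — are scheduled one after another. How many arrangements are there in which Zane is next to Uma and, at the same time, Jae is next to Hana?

2880

Treat {Zane,Uma} as one block (2 orders) and {Jae,Hana} as another (2 orders).
That leaves 6 units to arrange: 2 × 2 × 6! = 4 × 720 = 2880.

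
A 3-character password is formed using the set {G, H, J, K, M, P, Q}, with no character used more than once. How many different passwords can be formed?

210

Choose and order 3 of the 7 symbols: the first character has 7 options, the next 6, then 5.
7 × 6 × 5 = 210.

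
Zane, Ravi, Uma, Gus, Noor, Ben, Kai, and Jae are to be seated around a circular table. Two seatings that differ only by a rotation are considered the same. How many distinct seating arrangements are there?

Seat Zane anywhere (absorbing the rotational symmetry), then permute the other 7: (7)! = 5040.

5040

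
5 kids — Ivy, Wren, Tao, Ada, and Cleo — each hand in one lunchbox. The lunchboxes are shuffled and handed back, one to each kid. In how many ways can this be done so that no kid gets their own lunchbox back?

44

Let Aᵢ be the assignments in which kid i gets their own lunchbox. We want the size of the complement of A₁∪…∪A_5.
By inclusion–exclusion this is Σ_{j=0}^{5} (−1)^j C(5,j)·(5−j)!.
Computing: 120 − 120 + 60 − 20 + 5 − 1 = 44.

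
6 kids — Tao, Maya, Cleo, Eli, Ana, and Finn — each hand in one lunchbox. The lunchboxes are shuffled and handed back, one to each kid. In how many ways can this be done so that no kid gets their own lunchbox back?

265

Count assignments avoiding every fixed point. For any j of the 6 kids fixed to their own lunchbox, the other 6−j can be arranged in (6−j)! ways.
By inclusion–exclusion this is Σ_{j=0}^{6} (−1)^j C(6,j)·(6−j)!.
Computing: 720 − 720 + 360 − 120 + 30 − 6 + 1 = 265.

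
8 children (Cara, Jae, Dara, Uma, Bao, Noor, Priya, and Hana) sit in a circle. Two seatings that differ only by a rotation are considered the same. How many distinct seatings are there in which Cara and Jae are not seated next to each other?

3600

Without the restriction there are (7)! = 5040 seatings.
Seatings with Cara beside Jae: treat them as a block with 2 internal orders, giving 2 × (6)! = 1440.
Subtracting, 5040 − 1440 = 3600.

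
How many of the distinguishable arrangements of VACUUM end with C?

60

With the last slot taken by C, it remains to arrange the other 5 letters (VAUUM).
Those 5 letters have U appearing twice, giving (5)!/(2!) = 60.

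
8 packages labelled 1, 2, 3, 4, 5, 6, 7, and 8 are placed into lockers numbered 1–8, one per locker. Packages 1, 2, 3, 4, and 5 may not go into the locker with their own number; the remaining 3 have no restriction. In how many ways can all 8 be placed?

21234

Let Aᵢ (for 1 ≤ i ≤ 5) be the placements that put package i in its forbidden locker. Any j of these fix j positions, leaving (8−j)! ways to fill the rest, and there are C(5,j) ways to pick which j.
By inclusion–exclusion, the number of valid placements is Σ_{j=0}^{5} (−1)^j C(5,j)·(8−j)!.
Computing: 40320 − 25200 + 7200 − 1200 + 120 − 6 = 21234.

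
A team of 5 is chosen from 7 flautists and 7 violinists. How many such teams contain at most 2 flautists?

1001

Split by how many flautists are chosen (0 through 2).
Sum: C(7,0)·C(7,5) + C(7,1)·C(7,4) + C(7,2)·C(7,3) = 21 + 245 + 735 = 1001.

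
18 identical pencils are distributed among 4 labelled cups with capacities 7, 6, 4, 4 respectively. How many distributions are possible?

By stars and bars, unrestricted non-negative solutions to x_1+…+x_4 = 18 number C(18+3,3) = 1330.
Subtract solutions that violate a single cap (substitute x_i' = x_i − (cap_i+1)): x_1 ≥ 8 gives C(13,3) = 286; x_2 ≥ 7 gives C(14,3) = 364; x_3 ≥ 5 gives C(16,3) = 560; x_4 ≥ 5 gives C(16,3) = 560. Together 1770.
Add back pairs where two caps are both exceeded: 20 + 56 + 56 + 84 + 84 + 165 = 465.
Subtract triples: 0 + 0 + 1 + 4 = 5.
By inclusion–exclusion the count is 1330 − 1770 + 465 − 5 = 20.

20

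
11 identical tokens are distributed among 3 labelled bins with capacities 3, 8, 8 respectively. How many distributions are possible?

Without the upper bounds there are C(13,2) = 78 ways to split 11 among 3 bins.
Subtract solutions that violate a single cap (substitute x_i' = x_i − (cap_i+1)): x_1 ≥ 4 gives C(9,2) = 36; x_2 ≥ 9 gives C(4,2) = 6; x_3 ≥ 9 gives C(4,2) = 6. Together 48.
No two caps can be exceeded simultaneously, so the pair terms are all 0.
By inclusion–exclusion the count is 78 − 48 + 0 = 30.

30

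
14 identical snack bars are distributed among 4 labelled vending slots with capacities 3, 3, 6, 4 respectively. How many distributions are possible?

Ignoring the caps, the number of non-negative solutions to x_1+…+x_4 = 14 is C(17,3) = 680.
Subtract solutions that violate a single cap (substitute x_i' = x_i − (cap_i+1)): x_1 ≥ 4 gives C(13,3) = 286; x_2 ≥ 4 gives C(13,3) = 286; x_3 ≥ 7 gives C(10,3) = 120; x_4 ≥ 5 gives C(12,3) = 220. Together 912.
Add back pairs where two caps are both exceeded: 84 + 20 + 56 + 20 + 56 + 10 = 246.
Subtract triples: 0 + 4 + 0 + 0 = 4.
By inclusion–exclusion the count is 680 − 912 + 246 − 4 = 10.

10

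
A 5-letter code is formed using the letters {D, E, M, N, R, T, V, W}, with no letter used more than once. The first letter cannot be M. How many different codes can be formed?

5880

The first letter has 8−1 = 7 choices (anything except M).
The remaining 4 letters are filled from the other 7 symbols without repetition: 7 × 6 × 5 × 4 = 840.
Total: 7 × 840 = 5880.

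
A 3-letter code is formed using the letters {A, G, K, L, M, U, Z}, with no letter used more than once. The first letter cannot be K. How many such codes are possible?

The first letter has 7−1 = 6 choices (anything except K).
The remaining 2 letters are filled from the other 6 symbols without repetition: 6 × 5 = 30.
Total: 6 × 30 = 180.

180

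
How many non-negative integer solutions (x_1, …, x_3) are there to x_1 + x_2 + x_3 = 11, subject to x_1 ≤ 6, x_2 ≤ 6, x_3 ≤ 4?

Without the upper bounds there are C(13,2) = 78 ways to split 11 among 3 variables.
Subtract solutions that violate a single cap (substitute x_i' = x_i − (cap_i+1)): x_1 ≥ 7 gives C(6,2) = 15; x_2 ≥ 7 gives C(6,2) = 15; x_3 ≥ 5 gives C(8,2) = 28. Together 58.
No two caps can be exceeded simultaneously, so the pair terms are all 0.
By inclusion–exclusion the count is 78 − 58 + 0 = 20.

20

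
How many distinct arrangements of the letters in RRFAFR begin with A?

With the first slot taken by A, it remains to arrange the other 5 letters (RRFFR).
Those 5 letters have F appearing twice and R appearing 3 times, giving (5)!/(3!·2!) = 10.

10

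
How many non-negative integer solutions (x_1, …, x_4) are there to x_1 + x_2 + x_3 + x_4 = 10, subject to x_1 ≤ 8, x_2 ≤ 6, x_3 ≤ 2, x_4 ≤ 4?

97

By stars and bars, unrestricted non-negative solutions to x_1+…+x_4 = 10 number C(10+3,3) = 286.
Subtract solutions that violate a single cap (substitute x_i' = x_i − (cap_i+1)): x_1 ≥ 9 gives C(4,3) = 4; x_2 ≥ 7 gives C(6,3) = 20; x_3 ≥ 3 gives C(10,3) = 120; x_4 ≥ 5 gives C(8,3) = 56. Together 200.
Add back pairs where two caps are both exceeded: 0 + 0 + 0 + 1 + 0 + 10 = 11.
By inclusion–exclusion the count is 286 − 200 + 11 = 97.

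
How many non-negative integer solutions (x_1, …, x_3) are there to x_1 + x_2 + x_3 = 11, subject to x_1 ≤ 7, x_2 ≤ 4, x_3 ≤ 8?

Ignoring the caps, the number of non-negative solutions to x_1+…+x_3 = 11 is C(13,2) = 78.
Subtract solutions that violate a single cap (substitute x_i' = x_i − (cap_i+1)): x_1 ≥ 8 gives C(5,2) = 10; x_2 ≥ 5 gives C(8,2) = 28; x_3 ≥ 9 gives C(4,2) = 6. Together 44.
No two caps can be exceeded simultaneously, so the pair terms are all 0.
By inclusion–exclusion the count is 78 − 44 + 0 = 34.

34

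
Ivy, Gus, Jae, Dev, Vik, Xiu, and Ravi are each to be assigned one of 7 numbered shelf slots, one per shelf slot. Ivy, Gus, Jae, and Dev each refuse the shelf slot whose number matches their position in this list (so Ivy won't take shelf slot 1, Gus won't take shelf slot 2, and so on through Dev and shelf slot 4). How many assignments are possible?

2790

Let Aᵢ (for 1 ≤ i ≤ 4) be the placements that put person i in their forbidden shelf slot. Any j of these fix j positions, leaving (7−j)! ways to fill the rest, and there are C(4,j) ways to pick which j.
By inclusion–exclusion, the number of valid placements is Σ_{j=0}^{4} (−1)^j C(4,j)·(7−j)!.
Computing: 5040 − 2880 + 720 − 96 + 6 = 2790.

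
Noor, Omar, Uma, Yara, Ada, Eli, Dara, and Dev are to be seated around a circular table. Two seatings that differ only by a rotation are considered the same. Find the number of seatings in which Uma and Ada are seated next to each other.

Glue Uma and Ada into a block (2 internal orders). Seating 7 units around a circle gives (6)! arrangements.
So 2 × (6)! = 2 × 720 = 1440.

1440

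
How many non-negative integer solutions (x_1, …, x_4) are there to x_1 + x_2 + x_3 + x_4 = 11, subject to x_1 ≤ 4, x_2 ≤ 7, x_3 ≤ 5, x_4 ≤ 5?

Without the upper bounds there are C(14,3) = 364 ways to split 11 among 4 variables.
Subtract solutions that violate a single cap (substitute x_i' = x_i − (cap_i+1)): x_1 ≥ 5 gives C(9,3) = 84; x_2 ≥ 8 gives C(6,3) = 20; x_3 ≥ 6 gives C(8,3) = 56; x_4 ≥ 6 gives C(8,3) = 56. Together 216.
Add back pairs where two caps are both exceeded: 0 + 1 + 1 + 0 + 0 + 0 = 2.
By inclusion–exclusion the count is 364 − 216 + 2 = 150.

150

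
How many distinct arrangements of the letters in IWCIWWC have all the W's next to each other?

30

Treat the 3 copies of W as a single block. The multiset to arrange is then {WWW, C, C, I, I}, 5 items in all.
That gives (5)!/(2!·2!) = 30 arrangements.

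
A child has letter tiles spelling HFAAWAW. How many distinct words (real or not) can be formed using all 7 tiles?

420

The 7 letters of HFAAWAW have repeats: A appearing 3 times and W appearing twice.
Dividing 7! = 5040 by 3!·2! = 12 for the repeated letters gives 420.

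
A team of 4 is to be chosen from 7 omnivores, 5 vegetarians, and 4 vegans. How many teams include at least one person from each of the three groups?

Unrestricted: C(16,4) = 1820 ways to pick any 4 of the 16.
Selections missing a whole group: no omnivores → C(9,4) = 126; no vegetarians → C(11,4) = 330; no vegans → C(12,4) = 495.
Add back selections omitting two groups (i.e. drawn from a single group): C(7,4) + C(5,4) + C(4,4) = 41.
By inclusion–exclusion: 1820 − 951 + 41 = 910.

910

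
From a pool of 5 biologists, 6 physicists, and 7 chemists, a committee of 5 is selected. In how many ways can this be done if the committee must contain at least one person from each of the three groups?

With no constraint there are C(18,5) = 8568 possible selections.
Selections missing a whole group: no biologists → C(13,5) = 1287; no physicists → C(12,5) = 792; no chemists → C(11,5) = 462.
Add back selections omitting two groups (i.e. drawn from a single group): C(5,5) + C(6,5) + C(7,5) = 28.
By inclusion–exclusion: 8568 − 2541 + 28 = 6055.

6055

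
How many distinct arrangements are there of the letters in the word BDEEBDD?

210

Letter multiplicities in BDEEBDD: B×2, D×3, E×2.
The number of distinct arrangements is 7!/(3!·2!·2!) = 5040/24 = 210.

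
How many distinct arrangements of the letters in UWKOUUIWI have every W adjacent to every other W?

Treat the 2 copies of W as a single block. The multiset to arrange is then {WW, I, I, K, O, U, U, U}, 8 items in all.
That gives (8)!/(3!·2!) = 3360 arrangements.

3360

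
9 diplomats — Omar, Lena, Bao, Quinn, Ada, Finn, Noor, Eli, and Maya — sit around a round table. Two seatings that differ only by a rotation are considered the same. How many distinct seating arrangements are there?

40320

Fix one person's seat to break rotational symmetry; the remaining 8 people can be arranged in (8)! = 40320 ways.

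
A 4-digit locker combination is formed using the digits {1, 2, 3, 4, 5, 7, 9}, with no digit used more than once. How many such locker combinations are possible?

This is a permutation of 4 out of 7: P(7,4) = 7!/3!.
7 × 6 × 5 × 4 = 840.

840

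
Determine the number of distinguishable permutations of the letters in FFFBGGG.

140

The 7 letters of FFFBGGG have repeats: F appearing 3 times and G appearing 3 times.
So there are 7! / (3!·3!) = 140 distinguishable arrangements.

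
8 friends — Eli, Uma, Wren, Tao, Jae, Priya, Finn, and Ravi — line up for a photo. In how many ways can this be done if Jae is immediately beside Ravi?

Place the 6 others and the Jae-Ravi pair as 7 objects in a line; the pair has 2 internal arrangements.
That gives 2 × 7! = 2 × 5040 = 10080.

10080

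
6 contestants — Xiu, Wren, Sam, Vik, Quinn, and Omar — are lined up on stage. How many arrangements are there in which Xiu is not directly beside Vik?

480

There are 6! = 720 arrangements in all. If Xiu and Vik are adjacent, merging them into one block gives 2·(5)! = 240 arrangements.
Complementary counting: 720 − 240 = 480.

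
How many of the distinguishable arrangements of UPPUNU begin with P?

Fix P in the first position and arrange the remaining 5 letters.
Those 5 letters have U appearing 3 times, giving (5)!/(3!) = 20.

20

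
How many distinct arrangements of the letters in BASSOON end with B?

180

Fix B in the last position and arrange the remaining 6 letters.
Those 6 letters have O appearing twice and S appearing twice, giving (6)!/(2!·2!) = 180.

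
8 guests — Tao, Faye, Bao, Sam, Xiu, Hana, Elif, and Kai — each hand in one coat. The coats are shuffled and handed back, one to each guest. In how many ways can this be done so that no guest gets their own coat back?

14833

This is the derangement count D_8: permutations of 8 items with no fixed point.
By inclusion–exclusion this is Σ_{j=0}^{8} (−1)^j C(8,j)·(8−j)!.
Computing: 40320 − 40320 + 20160 − 6720 + 1680 − 336 + 56 − 8 + 1 = 14833.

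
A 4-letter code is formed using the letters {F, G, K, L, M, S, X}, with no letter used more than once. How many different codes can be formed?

With no repetition, fill the 4 letters in order: 7 choices, then 6, down to 4.
7 × 6 × 5 × 4 = 840.

840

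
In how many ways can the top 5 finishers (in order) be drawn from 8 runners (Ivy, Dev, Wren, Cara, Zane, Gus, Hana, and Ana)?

6720

There are 8 choices for 1st place, 7 for 2nd, and so on down to 4 for position 5.
That gives 8 × 7 × 6 × 5 × 4 = 6720.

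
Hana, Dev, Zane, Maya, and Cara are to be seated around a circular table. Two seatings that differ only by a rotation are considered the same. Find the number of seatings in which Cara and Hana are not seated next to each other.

All circular seatings of 5 people number (4)! = 24.
Seatings with Cara beside Hana: treat them as a block with 2 internal orders, giving 2 × (3)! = 12.
Subtracting, 24 − 12 = 12.

12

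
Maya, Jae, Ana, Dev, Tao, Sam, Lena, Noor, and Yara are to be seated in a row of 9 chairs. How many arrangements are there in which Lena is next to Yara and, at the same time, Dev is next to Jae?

20160

Treat {Lena,Yara} as one block (2 orders) and {Dev,Jae} as another (2 orders).
That leaves 7 units to arrange: 2 × 2 × 7! = 4 × 5040 = 20160.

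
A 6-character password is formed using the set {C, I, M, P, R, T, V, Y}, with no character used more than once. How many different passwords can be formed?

Choose and order 6 of the 8 symbols: the first character has 8 options, the next 7, and so on down to 3.
That product is 8 × 7 × 6 × 5 × 4 × 3 = 20160.

20160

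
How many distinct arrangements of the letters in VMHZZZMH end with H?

With the last slot taken by H, it remains to arrange the other 7 letters (VMZZZMH).
Those 7 letters have M appearing twice and Z appearing 3 times, giving (7)!/(3!·2!) = 420.

420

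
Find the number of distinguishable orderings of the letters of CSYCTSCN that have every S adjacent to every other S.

840

Treat the 2 copies of S as a single block. The multiset to arrange is then {SS, C, C, C, N, T, Y}, 7 items in all.
That gives (7)!/(3!) = 840 arrangements.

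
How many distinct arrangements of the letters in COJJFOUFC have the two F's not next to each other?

Total arrangements of COJJFOUFC: 9!/(2!·2!·2!·2!) = 22680.
If the two F's are adjacent, glue them into one block, leaving 8 items to arrange: (8)!/(2!·2!·2!) = 5040 ways.
Hence 22680 − 5040 = 17640.

17640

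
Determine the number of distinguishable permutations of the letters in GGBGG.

5

Letter multiplicities in GGBGG: B×1, G×4.
Dividing 5! = 120 by 4! = 24 for the repeated letters gives 5.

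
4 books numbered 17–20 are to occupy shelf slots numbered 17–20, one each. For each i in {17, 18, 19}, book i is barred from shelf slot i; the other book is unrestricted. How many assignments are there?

11

Let Aᵢ (for i ∈ {17, 18, 19}) be the placements that put book i in its forbidden shelf slot. Any j of these fix j positions, leaving (4−j)! ways to fill the rest, and there are C(3,j) ways to pick which j.
By inclusion–exclusion, the number of valid placements is Σ_{j=0}^{3} (−1)^j C(3,j)·(4−j)!.
Computing: 24 − 18 + 6 − 1 = 11.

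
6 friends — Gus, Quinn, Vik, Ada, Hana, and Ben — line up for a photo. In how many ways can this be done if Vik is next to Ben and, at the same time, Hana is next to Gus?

Treat {Vik,Ben} as one block (2 orders) and {Hana,Gus} as another (2 orders).
That leaves 4 units to arrange: 2 × 2 × 4! = 4 × 24 = 96.

96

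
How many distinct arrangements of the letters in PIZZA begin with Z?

With the first slot taken by Z, it remains to arrange the other 4 letters (PIZA).
Those 4 letters are all distinct, giving (4)! = 24.

24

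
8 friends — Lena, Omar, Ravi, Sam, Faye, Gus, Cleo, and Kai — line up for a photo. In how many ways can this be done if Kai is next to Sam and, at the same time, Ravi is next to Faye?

2880

Treat {Kai,Sam} as one block (2 orders) and {Ravi,Faye} as another (2 orders).
That leaves 6 units to arrange: 2 × 2 × 6! = 4 × 720 = 2880.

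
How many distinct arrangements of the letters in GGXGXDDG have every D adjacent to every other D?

Treat the 2 copies of D as a single block. The multiset to arrange is then {DD, G, G, G, G, X, X}, 7 items in all.
That gives (7)!/(4!·2!) = 105 arrangements.

105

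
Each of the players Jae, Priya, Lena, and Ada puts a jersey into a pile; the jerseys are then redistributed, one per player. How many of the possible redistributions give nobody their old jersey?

9

Let Aᵢ be the assignments in which player i gets their old jersey. We want the size of the complement of A₁∪…∪A_4.
By inclusion–exclusion this is Σ_{j=0}^{4} (−1)^j C(4,j)·(4−j)!.
Computing: 24 − 24 + 12 − 4 + 1 = 9.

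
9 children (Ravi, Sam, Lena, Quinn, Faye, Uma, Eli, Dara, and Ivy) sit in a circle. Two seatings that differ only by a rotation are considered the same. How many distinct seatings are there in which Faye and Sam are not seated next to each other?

30240

All circular seatings of 9 people number (8)! = 40320.
Those with Faye next to Sam: fuse the pair into one unit and seat 8 units around a circle — 2·(7)! = 10080.
Subtracting, 40320 − 10080 = 30240.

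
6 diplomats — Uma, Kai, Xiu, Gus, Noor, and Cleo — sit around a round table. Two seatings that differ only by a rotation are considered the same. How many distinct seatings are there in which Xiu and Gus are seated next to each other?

Treat {Xiu, Gus} as one unit (2 internal orders) and seat the resulting 5 units around the table: (4)! circular arrangements.
So 2 × (4)! = 2 × 24 = 48.

48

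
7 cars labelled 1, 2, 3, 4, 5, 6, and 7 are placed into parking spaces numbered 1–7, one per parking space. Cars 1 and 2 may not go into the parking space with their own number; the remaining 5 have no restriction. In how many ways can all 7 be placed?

3720

Let Aᵢ (for i ∈ {1, 2}) be the placements that put car i in its forbidden parking space. Any j of these fix j positions, leaving (7−j)! ways to fill the rest, and there are C(2,j) ways to pick which j.
By inclusion–exclusion, the number of valid placements is Σ_{j=0}^{2} (−1)^j C(2,j)·(7−j)!.
Computing: 5040 − 1440 + 120 = 3720.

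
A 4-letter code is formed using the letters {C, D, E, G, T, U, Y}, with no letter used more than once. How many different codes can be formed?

840

This is a permutation of 4 out of 7: P(7,4) = 7!/3!.
7 × 6 × 5 × 4 = 840.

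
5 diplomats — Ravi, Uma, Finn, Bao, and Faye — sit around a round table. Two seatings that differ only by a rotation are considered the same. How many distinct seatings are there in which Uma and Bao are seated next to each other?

12

Treat {Uma, Bao} as one unit (2 internal orders) and seat the resulting 4 units around the table: (3)! circular arrangements.
So 2 × (3)! = 2 × 6 = 12.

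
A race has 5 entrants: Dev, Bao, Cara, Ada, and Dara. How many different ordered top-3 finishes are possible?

This is an ordered selection of 3 from 5: P(5,3).
That gives 5 × 4 × 3 = 60.

60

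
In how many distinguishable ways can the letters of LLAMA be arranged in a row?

30

The 5 letters of LLAMA have repeats: A appearing twice and L appearing twice.
Dividing 5! = 120 by 2!·2! = 4 for the repeated letters gives 30.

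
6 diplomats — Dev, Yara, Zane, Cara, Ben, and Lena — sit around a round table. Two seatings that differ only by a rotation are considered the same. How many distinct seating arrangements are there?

120

Seat Dev anywhere (absorbing the rotational symmetry), then permute the other 5: (5)! = 120.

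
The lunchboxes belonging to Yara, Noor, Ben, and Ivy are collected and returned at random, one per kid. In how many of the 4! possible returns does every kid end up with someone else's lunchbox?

9

Count assignments avoiding every fixed point. For any j of the 4 kids fixed to their own lunchbox, the other 4−j can be arranged in (4−j)! ways.
By inclusion–exclusion this is Σ_{j=0}^{4} (−1)^j C(4,j)·(4−j)!.
Computing: 24 − 24 + 12 − 4 + 1 = 9.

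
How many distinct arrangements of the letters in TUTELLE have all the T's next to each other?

Treat the 2 copies of T as a single block. The multiset to arrange is then {TT, E, E, L, L, U}, 6 items in all.
That gives (6)!/(2!·2!) = 180 arrangements.

180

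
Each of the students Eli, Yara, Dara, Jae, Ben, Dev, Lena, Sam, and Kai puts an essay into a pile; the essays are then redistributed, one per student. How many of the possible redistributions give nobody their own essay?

133496

Count assignments avoiding every fixed point. For any j of the 9 students fixed to their own essay, the other 9−j can be arranged in (9−j)! ways.
By inclusion–exclusion this is Σ_{j=0}^{9} (−1)^j C(9,j)·(9−j)!.
Computing: 362880 − 362880 + 181440 − 60480 + 15120 − 3024 + 504 − 72 + 9 − 1 = 133496.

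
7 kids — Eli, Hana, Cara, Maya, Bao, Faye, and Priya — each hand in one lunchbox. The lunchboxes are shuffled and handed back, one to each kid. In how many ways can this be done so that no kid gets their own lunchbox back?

Count assignments avoiding every fixed point. For any j of the 7 kids fixed to their own lunchbox, the other 7−j can be arranged in (7−j)! ways.
By inclusion–exclusion this is Σ_{j=0}^{7} (−1)^j C(7,j)·(7−j)!.
Computing: 5040 − 5040 + 2520 − 840 + 210 − 42 + 7 − 1 = 1854.

1854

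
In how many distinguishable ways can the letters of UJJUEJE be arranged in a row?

The 7 letters of UJJUEJE have repeats: E appearing twice, J appearing 3 times, and U appearing twice.
So there are 7! / (3!·2!·2!) = 210 distinguishable arrangements.

210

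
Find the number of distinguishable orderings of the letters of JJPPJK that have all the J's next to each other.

12

Treat the 3 copies of J as a single block. The multiset to arrange is then {JJJ, K, P, P}, 4 items in all.
That gives (4)!/(2!) = 12 arrangements.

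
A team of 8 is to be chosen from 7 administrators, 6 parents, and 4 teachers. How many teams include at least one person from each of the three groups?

22813

Unrestricted: C(17,8) = 24310 ways to pick any 8 of the 17.
Subtract selections that omit an entire group: no administrators → C(10,8) = 45; no parents → C(11,8) = 165; no teachers → C(13,8) = 1287.
Add back selections omitting two groups (i.e. drawn from a single group): C(7,8) + C(6,8) + C(4,8) = 0.
By inclusion–exclusion: 24310 − 1497 + 0 = 22813.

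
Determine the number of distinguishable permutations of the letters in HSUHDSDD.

HSUHDSDD has 8 letters with D appearing 3 times, H appearing twice, and S appearing twice.
Dividing 8! = 40320 by 3!·2!·2! = 24 for the repeated letters gives 1680.

1680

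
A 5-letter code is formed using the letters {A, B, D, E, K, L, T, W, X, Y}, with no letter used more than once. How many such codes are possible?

With no repetition, fill the 5 letters in order: 10 choices, then 9, down to 6.
10 × 9 × 8 × 7 × 6 = 30240.

30240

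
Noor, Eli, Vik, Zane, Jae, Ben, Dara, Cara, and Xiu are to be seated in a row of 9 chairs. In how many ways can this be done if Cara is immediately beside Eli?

80640

Treat {Cara, Eli} as a single unit. There are 8 units to order, and the pair itself can be ordered 2 ways.
So the count is 2·(8)! = 80640.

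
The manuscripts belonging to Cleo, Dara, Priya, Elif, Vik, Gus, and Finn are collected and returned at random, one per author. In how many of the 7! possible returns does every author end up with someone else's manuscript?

1854

This is the derangement count D_7: permutations of 7 items with no fixed point.
By inclusion–exclusion this is Σ_{j=0}^{7} (−1)^j C(7,j)·(7−j)!.
Computing: 5040 − 5040 + 2520 − 840 + 210 − 42 + 7 − 1 = 1854.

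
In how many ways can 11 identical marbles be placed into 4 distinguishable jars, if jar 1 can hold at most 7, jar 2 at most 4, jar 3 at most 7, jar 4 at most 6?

Ignoring the caps, the number of non-negative solutions to x_1+…+x_4 = 11 is C(14,3) = 364.
Subtract solutions that violate a single cap (substitute x_i' = x_i − (cap_i+1)): x_1 ≥ 8 gives C(6,3) = 20; x_2 ≥ 5 gives C(9,3) = 84; x_3 ≥ 8 gives C(6,3) = 20; x_4 ≥ 7 gives C(7,3) = 35. Together 159.
No two caps can be exceeded simultaneously, so the pair terms are all 0.
By inclusion–exclusion the count is 364 − 159 + 0 = 205.

205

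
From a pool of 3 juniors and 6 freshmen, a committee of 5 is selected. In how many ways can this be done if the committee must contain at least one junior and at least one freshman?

Total 5-person selections from all 9: C(9,5) = 126.
Selections missing a whole group: no juniors → C(6,5) = 6; no freshmen → C(3,5) = 0.
Both groups omitted at once is impossible, so 126 − 6 = 120.

120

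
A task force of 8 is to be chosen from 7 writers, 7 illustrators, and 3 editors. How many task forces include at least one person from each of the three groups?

With no constraint there are C(17,8) = 24310 possible selections.
Selections missing a whole group: no writers → C(10,8) = 45; no illustrators → C(10,8) = 45; no editors → C(14,8) = 3003.
Add back selections omitting two groups (i.e. drawn from a single group): C(7,8) + C(7,8) + C(3,8) = 0.
By inclusion–exclusion: 24310 − 3093 + 0 = 21217.

21217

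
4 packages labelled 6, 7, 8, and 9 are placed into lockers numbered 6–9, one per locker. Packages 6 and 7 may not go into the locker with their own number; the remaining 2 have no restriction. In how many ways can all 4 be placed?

Let Aᵢ (for i ∈ {6, 7}) be the placements that put package i in its forbidden locker. Any j of these fix j positions, leaving (4−j)! ways to fill the rest, and there are C(2,j) ways to pick which j.
By inclusion–exclusion, the number of valid placements is Σ_{j=0}^{2} (−1)^j C(2,j)·(4−j)!.
Computing: 24 − 12 + 2 = 14.

14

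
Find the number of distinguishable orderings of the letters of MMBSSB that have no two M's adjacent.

60

There are 6!/(2!·2!·2!) = 90 arrangements of MMBSSB in total.
If the two M's are adjacent, glue them into one block, leaving 5 items to arrange: (5)!/(2!·2!) = 30 ways.
Subtracting, 90 − 30 = 60 arrangements keep the M's apart.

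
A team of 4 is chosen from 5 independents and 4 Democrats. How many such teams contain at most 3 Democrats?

Split by how many Democrats are chosen (0 through 3).
Sum: C(4,0)·C(5,4) + C(4,1)·C(5,3) + C(4,2)·C(5,2) + C(4,3)·C(5,1) = 5 + 40 + 60 + 20 = 125.

125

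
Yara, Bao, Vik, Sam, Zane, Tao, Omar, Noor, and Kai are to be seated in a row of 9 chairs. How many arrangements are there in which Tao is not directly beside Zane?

Of the 9! = 362880 arrangements, those with Tao and Zane adjacent number 2 × 8! = 80640 (treat the pair as a block with 2 internal orders).
Complementary counting: 362880 − 80640 = 282240.

282240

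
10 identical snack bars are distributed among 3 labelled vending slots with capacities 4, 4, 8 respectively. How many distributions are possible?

Ignoring the caps, the number of non-negative solutions to x_1+…+x_3 = 10 is C(12,2) = 66.
Subtract solutions that violate a single cap (substitute x_i' = x_i − (cap_i+1)): x_1 ≥ 5 gives C(7,2) = 21; x_2 ≥ 5 gives C(7,2) = 21; x_3 ≥ 9 gives C(3,2) = 3. Together 45.
Add back pairs where two caps are both exceeded: 1 + 0 + 0 = 1.
By inclusion–exclusion the count is 66 − 45 + 1 = 22.

22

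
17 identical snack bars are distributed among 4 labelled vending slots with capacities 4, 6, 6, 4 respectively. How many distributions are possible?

Ignoring the caps, the number of non-negative solutions to x_1+…+x_4 = 17 is C(20,3) = 1140.
Subtract solutions that violate a single cap (substitute x_i' = x_i − (cap_i+1)): x_1 ≥ 5 gives C(15,3) = 455; x_2 ≥ 7 gives C(13,3) = 286; x_3 ≥ 7 gives C(13,3) = 286; x_4 ≥ 5 gives C(15,3) = 455. Together 1482.
Add back pairs where two caps are both exceeded: 56 + 56 + 120 + 20 + 56 + 56 = 364.
Subtract triples: 0 + 1 + 1 + 0 = 2.
By inclusion–exclusion the count is 1140 − 1482 + 364 − 2 = 20.

20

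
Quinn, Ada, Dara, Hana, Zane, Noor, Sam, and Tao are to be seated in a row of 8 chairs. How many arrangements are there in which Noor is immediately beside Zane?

10080

Place the 6 others and the Noor-Zane pair as 7 objects in a line; the pair has 2 internal arrangements.
So the count is 2·(7)! = 10080.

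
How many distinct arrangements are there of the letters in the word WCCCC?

5

Letter multiplicities in WCCCC: C×4, W×1.
So there are 5! / (4!) = 5 distinguishable arrangements.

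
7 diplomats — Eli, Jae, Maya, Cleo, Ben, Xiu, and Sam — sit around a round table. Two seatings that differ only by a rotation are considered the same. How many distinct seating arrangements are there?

720

Fix one person's seat to break rotational symmetry; the remaining 6 people can be arranged in (6)! = 720 ways.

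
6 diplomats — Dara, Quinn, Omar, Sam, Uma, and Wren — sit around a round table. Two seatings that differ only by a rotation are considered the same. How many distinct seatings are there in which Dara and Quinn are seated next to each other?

Glue Dara and Quinn into a block (2 internal orders). Seating 5 units around a circle gives (4)! arrangements.
So 2 × (4)! = 2 × 24 = 48.

48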